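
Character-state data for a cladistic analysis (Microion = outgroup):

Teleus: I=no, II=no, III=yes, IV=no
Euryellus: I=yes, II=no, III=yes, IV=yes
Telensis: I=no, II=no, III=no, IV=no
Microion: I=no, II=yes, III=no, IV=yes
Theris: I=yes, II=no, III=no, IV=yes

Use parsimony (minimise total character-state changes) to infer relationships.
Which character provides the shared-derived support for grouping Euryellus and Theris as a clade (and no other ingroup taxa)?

Character polarity is set by the outgroup: the derived state is whichever differs from the outgroup's state, so for II, IV the derived state is 'no', and for the remaining characters it is 'yes'.
I (derived state 'yes') is shared by Euryellus and Theris — a synapomorphy uniting that clade.
All ingroup taxa share the derived state 'no' for II; it defines the ingroup but does not resolve relationships within it.
III groups Euryellus and Teleus, which is incompatible with the clades supported by the remaining characters; treating it as convergent (homoplasy) costs fewer steps than any alternative tree.
IV: derived state 'no' in Telensis and Teleus only — synapomorphy for {Telensis, Teleus}.
Most parsimonious ingroup topology: ((Euryellus,Theris),(Teleus,Telensis)).
The clade {Euryellus, Theris} is supported by I: its derived state 'yes' occurs in exactly those taxa and in no other taxon (including the outgroup).

I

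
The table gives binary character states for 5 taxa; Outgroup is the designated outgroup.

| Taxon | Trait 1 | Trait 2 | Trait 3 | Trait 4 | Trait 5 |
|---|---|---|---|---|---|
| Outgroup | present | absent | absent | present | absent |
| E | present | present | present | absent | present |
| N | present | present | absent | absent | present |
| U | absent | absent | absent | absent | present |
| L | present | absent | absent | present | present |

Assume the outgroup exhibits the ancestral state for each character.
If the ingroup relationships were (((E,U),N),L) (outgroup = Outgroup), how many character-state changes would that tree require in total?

6

Map each character onto (((E,U),N),L) (rooted by Outgroup) and count the minimum state changes it requires (Fitch parsimony):
Trait 1: 1; Trait 2: 2; Trait 3: 1; Trait 4: 1; Trait 5: 1.
Total tree length = 6.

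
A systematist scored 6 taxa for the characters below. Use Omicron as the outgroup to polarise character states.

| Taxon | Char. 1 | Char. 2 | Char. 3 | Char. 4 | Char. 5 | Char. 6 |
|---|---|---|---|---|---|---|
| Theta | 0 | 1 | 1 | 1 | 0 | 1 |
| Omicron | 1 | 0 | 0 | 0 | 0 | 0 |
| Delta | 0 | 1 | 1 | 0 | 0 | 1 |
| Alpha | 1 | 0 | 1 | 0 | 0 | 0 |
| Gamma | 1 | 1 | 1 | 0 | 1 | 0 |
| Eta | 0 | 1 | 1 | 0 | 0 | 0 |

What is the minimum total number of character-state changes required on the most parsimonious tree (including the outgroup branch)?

6

Character polarity is set by the outgroup: the derived state is whichever differs from the outgroup's state, so for Char. 1 the derived state is '0', and for the remaining characters it is '1'.
Only Delta, Eta, and Theta show the derived state '0' for Char. 1, supporting them as a clade.
Char. 2 (derived state '1') is shared by Delta, Eta, Gamma, and Theta — a synapomorphy uniting that clade.
Char. 3 (derived state '1') is shared by all ingroup taxa — unites the whole ingroup.
Char. 4: derived state '1' in Theta only — an autapomorphy, so it tells us nothing about relationships among taxa.
Char. 5 (derived state '1') is unique to Gamma (autapomorphy; uninformative for grouping).
Only Delta and Theta show the derived state '1' for Char. 6, supporting them as a clade.
Most parsimonious ingroup topology: ((((Theta,Delta),Eta),Gamma),Alpha).
Changes per character on this tree: Char. 1: 1; Char. 2: 1; Char. 3: 1; Char. 4: 1; Char. 5: 1; Char. 6: 1.
Total = 6.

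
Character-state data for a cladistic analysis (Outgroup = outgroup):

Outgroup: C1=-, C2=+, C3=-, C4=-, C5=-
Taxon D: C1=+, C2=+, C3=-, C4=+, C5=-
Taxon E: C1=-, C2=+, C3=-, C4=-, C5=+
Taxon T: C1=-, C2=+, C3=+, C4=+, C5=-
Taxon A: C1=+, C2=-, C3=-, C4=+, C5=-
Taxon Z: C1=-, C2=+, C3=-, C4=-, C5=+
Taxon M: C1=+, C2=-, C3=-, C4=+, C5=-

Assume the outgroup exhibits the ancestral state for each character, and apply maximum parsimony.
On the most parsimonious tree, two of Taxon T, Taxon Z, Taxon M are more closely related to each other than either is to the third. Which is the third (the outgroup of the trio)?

Taxon Z

Character polarity is set by the outgroup: the derived state is whichever differs from the outgroup's state, so for C2 the derived state is '-', and for the remaining characters it is '+'.
C1 (derived state '+') is shared by Taxon A, Taxon D, and Taxon M — a synapomorphy uniting that clade.
Only Taxon A and Taxon M show the derived state '-' for C2, supporting them as a clade.
C3 (derived state '+') is unique to Taxon T (autapomorphy; uninformative for grouping).
C4 (derived state '+') is shared by Taxon A, Taxon D, Taxon M, and Taxon T — a synapomorphy uniting that clade.
C5: derived state '+' in Taxon E and Taxon Z only — synapomorphy for {Taxon E, Taxon Z}.
Most parsimonious ingroup topology: (((Taxon D,(Taxon A,Taxon M)),Taxon T),(Taxon E,Taxon Z)).
Taxon T and Taxon M share a more recent common ancestor with each other than either does with Taxon Z, so Taxon Z is the least closely related of the three.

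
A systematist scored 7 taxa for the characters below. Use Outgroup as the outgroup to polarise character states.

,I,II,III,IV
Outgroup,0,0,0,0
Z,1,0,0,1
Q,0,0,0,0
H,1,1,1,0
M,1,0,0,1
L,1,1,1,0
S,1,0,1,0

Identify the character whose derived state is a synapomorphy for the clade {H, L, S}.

III

The outgroup has state '0' for every character, so '1' is the derived state throughout.
I: derived state '1' in H, L, M, S, and Z only — synapomorphy for {H, L, M, S, Z}.
II (derived state '1') is shared by H and L — a synapomorphy uniting that clade.
Only H, L, and S show the derived state '1' for III, supporting them as a clade.
IV: derived state '1' in M and Z only — synapomorphy for {M, Z}.
Most parsimonious ingroup topology: (((Z,M),((H,L),S)),Q).
The clade {H, L, S} is supported by III: its derived state '1' occurs in exactly those taxa and in no other taxon (including the outgroup).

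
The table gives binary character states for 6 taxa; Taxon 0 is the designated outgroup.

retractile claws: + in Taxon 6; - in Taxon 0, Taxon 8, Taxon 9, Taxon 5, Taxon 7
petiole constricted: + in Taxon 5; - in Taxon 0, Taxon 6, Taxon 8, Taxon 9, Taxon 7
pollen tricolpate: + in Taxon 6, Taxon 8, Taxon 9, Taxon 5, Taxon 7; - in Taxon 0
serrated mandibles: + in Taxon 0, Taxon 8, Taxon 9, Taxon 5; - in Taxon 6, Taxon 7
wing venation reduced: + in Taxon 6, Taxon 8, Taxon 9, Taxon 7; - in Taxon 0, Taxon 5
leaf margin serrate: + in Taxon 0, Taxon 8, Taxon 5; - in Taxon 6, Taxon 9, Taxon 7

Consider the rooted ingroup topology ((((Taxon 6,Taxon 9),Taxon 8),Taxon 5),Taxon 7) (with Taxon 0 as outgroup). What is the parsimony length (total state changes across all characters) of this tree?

Map each character onto ((((Taxon 6,Taxon 9),Taxon 8),Taxon 5),Taxon 7) (rooted by Taxon 0) and count the minimum state changes it requires (Fitch parsimony):
retractile claws: 1; petiole constricted: 1; pollen tricolpate: 1; serrated mandibles: 2; wing venation reduced: 2; leaf margin serrate: 2.
Total tree length = 9.

9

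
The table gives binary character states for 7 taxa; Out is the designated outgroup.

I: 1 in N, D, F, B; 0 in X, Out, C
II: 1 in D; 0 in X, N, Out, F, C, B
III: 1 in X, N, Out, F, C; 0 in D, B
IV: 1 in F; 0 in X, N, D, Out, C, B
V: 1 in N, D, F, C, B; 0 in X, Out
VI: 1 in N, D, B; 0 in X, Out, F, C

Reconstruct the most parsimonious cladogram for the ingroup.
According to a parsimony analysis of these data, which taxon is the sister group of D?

Character polarity is set by the outgroup: the derived state is whichever differs from the outgroup's state, so for III the derived state is '0', and for the remaining characters it is '1'.
I (derived state '1') is shared by B, D, F, and N — a synapomorphy uniting that clade.
II (derived state '1') is unique to D (autapomorphy; uninformative for grouping).
Only B and D show the derived state '0' for III, supporting them as a clade.
IV (derived state '1') is unique to F (autapomorphy; uninformative for grouping).
V: derived state '1' in B, C, D, F, and N only — synapomorphy for {B, C, D, F, N}.
Only B, D, and N show the derived state '1' for VI, supporting them as a clade.
Most parsimonious ingroup topology: (((((B,D),N),F),C),X).
D and B form a cherry on this tree, so they are sister taxa.

B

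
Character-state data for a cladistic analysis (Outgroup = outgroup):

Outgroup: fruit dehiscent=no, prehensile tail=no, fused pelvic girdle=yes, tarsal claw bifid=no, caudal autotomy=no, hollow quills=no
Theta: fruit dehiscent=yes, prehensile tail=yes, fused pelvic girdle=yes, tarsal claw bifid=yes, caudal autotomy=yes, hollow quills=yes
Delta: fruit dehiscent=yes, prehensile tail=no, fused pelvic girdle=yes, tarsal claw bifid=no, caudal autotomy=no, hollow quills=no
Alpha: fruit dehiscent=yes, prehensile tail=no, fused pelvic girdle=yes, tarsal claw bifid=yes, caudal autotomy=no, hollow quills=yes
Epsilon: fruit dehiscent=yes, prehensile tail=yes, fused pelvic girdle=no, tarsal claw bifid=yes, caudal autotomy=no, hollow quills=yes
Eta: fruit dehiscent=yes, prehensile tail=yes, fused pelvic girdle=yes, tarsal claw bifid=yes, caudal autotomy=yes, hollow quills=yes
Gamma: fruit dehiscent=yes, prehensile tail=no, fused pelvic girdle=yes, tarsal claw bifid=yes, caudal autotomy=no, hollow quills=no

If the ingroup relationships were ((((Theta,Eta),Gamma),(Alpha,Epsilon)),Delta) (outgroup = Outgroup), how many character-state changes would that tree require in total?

Map each character onto ((((Theta,Eta),Gamma),(Alpha,Epsilon)),Delta) (rooted by Outgroup) and count the minimum state changes it requires (Fitch parsimony):
fruit dehiscent: 1; prehensile tail: 2; fused pelvic girdle: 1; tarsal claw bifid: 1; caudal autotomy: 1; hollow quills: 2.
Total tree length = 8.

8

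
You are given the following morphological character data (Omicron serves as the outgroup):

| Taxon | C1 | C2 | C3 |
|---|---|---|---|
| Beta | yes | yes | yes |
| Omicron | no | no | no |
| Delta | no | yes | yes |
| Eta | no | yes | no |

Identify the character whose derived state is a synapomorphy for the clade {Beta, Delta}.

C3

The outgroup has state 'no' for every character, so 'yes' is the derived state throughout.
C1 (derived state 'yes') is unique to Beta (autapomorphy; uninformative for grouping).
C2 (derived state 'yes') is shared by all ingroup taxa — unites the whole ingroup.
Only Beta and Delta show the derived state 'yes' for C3, supporting them as a clade.
Most parsimonious ingroup topology: ((Delta,Beta),Eta).
The clade {Beta, Delta} is supported by C3: its derived state 'yes' occurs in exactly those taxa and in no other taxon (including the outgroup).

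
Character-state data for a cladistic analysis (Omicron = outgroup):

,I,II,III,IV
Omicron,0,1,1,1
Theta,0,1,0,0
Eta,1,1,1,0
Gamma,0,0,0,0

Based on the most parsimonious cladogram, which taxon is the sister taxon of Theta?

Character polarity is set by the outgroup: the derived state is whichever differs from the outgroup's state, so for II, III, IV the derived state is '0', and for the remaining characters it is '1'.
I (derived state '1') is unique to Eta (autapomorphy; uninformative for grouping).
II (derived state '0') is unique to Gamma (autapomorphy; uninformative for grouping).
Only Gamma and Theta show the derived state '0' for III, supporting them as a clade.
IV (derived state '0') is shared by all ingroup taxa — unites the whole ingroup.
Most parsimonious ingroup topology: ((Theta,Gamma),Eta).
Theta and Gamma form a cherry on this tree, so they are sister taxa.

Gamma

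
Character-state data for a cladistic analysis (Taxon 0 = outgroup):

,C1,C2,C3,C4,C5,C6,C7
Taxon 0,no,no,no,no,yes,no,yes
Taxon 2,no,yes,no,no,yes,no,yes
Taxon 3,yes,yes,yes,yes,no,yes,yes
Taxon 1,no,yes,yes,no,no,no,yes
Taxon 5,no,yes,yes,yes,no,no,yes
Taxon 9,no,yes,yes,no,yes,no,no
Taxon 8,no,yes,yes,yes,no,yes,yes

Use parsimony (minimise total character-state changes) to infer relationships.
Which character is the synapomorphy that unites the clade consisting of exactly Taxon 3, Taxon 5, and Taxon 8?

Character polarity is set by the outgroup: the derived state is whichever differs from the outgroup's state, so for C5, C7 the derived state is 'no', and for the remaining characters it is 'yes'.
C1: derived state 'yes' in Taxon 3 only — an autapomorphy, so it tells us nothing about relationships among taxa.
All ingroup taxa share the derived state 'yes' for C2; it defines the ingroup but does not resolve relationships within it.
Only Taxon 1, Taxon 3, Taxon 5, Taxon 8, and Taxon 9 show the derived state 'yes' for C3, supporting them as a clade.
C4 (derived state 'yes') is shared by Taxon 3, Taxon 5, and Taxon 8 — a synapomorphy uniting that clade.
C5 (derived state 'no') is shared by Taxon 1, Taxon 3, Taxon 5, and Taxon 8 — a synapomorphy uniting that clade.
C6: derived state 'yes' in Taxon 3 and Taxon 8 only — synapomorphy for {Taxon 3, Taxon 8}.
C7 (derived state 'no') is unique to Taxon 9 (autapomorphy; uninformative for grouping).
Most parsimonious ingroup topology: (Taxon 2,((((Taxon 3,Taxon 8),Taxon 5),Taxon 1),Taxon 9)).
The clade {Taxon 3, Taxon 5, Taxon 8} is supported by C4: its derived state 'yes' occurs in exactly those taxa and in no other taxon (including the outgroup).

C4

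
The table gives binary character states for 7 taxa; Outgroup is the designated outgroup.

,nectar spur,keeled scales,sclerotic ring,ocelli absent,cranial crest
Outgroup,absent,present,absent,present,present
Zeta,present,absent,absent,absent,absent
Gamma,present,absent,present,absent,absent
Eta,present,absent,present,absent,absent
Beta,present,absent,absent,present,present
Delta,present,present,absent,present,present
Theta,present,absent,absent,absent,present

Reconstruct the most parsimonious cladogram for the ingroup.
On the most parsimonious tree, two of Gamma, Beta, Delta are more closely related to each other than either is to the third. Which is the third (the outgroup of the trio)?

Character polarity is set by the outgroup: the derived state is whichever differs from the outgroup's state, so for keeled scales, ocelli absent, cranial crest the derived state is 'absent', and for the remaining characters it is 'present'.
nectar spur (derived state 'present') is shared by all ingroup taxa — unites the whole ingroup.
keeled scales: derived state 'absent' in Beta, Eta, Gamma, Theta, and Zeta only — synapomorphy for {Beta, Eta, Gamma, Theta, Zeta}.
sclerotic ring: derived state 'present' in Eta and Gamma only — synapomorphy for {Eta, Gamma}.
ocelli absent: derived state 'absent' in Eta, Gamma, Theta, and Zeta only — synapomorphy for {Eta, Gamma, Theta, Zeta}.
Only Eta, Gamma, and Zeta show the derived state 'absent' for cranial crest, supporting them as a clade.
Most parsimonious ingroup topology: ((((Zeta,(Gamma,Eta)),Theta),Beta),Delta).
Gamma and Beta share a more recent common ancestor with each other than either does with Delta, so Delta is the least closely related of the three.

Delta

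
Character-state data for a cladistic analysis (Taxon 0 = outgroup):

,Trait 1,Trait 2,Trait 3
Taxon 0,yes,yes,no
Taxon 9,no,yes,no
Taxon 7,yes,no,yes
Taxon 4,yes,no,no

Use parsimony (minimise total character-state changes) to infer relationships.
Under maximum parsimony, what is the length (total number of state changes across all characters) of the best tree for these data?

3

Character polarity is set by the outgroup: the derived state is whichever differs from the outgroup's state, so for Trait 1, Trait 2 the derived state is 'no', and for the remaining characters it is 'yes'.
Trait 1: derived state 'no' in Taxon 9 only — an autapomorphy, so it tells us nothing about relationships among taxa.
Trait 2: derived state 'no' in Taxon 4 and Taxon 7 only — synapomorphy for {Taxon 4, Taxon 7}.
Trait 3: derived state 'yes' in Taxon 7 only — an autapomorphy, so it tells us nothing about relationships among taxa.
Most parsimonious ingroup topology: (Taxon 9,(Taxon 7,Taxon 4)).
Changes per character on this tree: Trait 1: 1; Trait 2: 1; Trait 3: 1.
Total = 3.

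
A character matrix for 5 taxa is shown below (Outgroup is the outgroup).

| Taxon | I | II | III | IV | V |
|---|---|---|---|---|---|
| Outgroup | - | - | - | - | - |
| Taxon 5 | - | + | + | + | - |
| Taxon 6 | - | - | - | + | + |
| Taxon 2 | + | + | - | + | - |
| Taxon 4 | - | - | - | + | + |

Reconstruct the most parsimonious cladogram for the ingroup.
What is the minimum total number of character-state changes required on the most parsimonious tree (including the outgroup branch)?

The outgroup has state '-' for every character, so '+' is the derived state throughout.
I (derived state '+') is unique to Taxon 2 (autapomorphy; uninformative for grouping).
II: derived state '+' in Taxon 2 and Taxon 5 only — synapomorphy for {Taxon 2, Taxon 5}.
III: derived state '+' in Taxon 5 only — an autapomorphy, so it tells us nothing about relationships among taxa.
IV (derived state '+') is shared by all ingroup taxa — unites the whole ingroup.
V (derived state '+') is shared by Taxon 4 and Taxon 6 — a synapomorphy uniting that clade.
Most parsimonious ingroup topology: ((Taxon 5,Taxon 2),(Taxon 6,Taxon 4)).
Changes per character on this tree: I: 1; II: 1; III: 1; IV: 1; V: 1.
Total = 5.

5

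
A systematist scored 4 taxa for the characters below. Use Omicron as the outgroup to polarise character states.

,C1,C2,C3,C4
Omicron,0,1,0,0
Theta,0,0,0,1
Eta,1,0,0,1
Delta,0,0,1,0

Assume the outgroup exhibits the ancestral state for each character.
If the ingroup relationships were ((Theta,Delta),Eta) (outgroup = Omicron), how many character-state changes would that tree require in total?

Map each character onto ((Theta,Delta),Eta) (rooted by Omicron) and count the minimum state changes it requires (Fitch parsimony):
C1: 1; C2: 1; C3: 1; C4: 2.
Total tree length = 5.

5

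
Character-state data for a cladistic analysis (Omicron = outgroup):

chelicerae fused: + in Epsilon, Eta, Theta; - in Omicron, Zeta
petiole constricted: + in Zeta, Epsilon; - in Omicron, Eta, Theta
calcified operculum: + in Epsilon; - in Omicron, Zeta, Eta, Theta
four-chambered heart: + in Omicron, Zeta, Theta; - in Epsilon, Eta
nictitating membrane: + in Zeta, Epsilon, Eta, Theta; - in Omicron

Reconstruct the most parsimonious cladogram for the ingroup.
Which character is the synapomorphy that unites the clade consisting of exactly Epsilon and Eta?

four-chambered heart

Character polarity is set by the outgroup: the derived state is whichever differs from the outgroup's state, so for four-chambered heart the derived state is '-', and for the remaining characters it is '+'.
chelicerae fused (derived state '+') is shared by Epsilon, Eta, and Theta — a synapomorphy uniting that clade.
petiole constricted groups Epsilon and Zeta, which is incompatible with the clades supported by the remaining characters; treating it as convergent (homoplasy) costs fewer steps than any alternative tree.
calcified operculum (derived state '+') is unique to Epsilon (autapomorphy; uninformative for grouping).
Only Epsilon and Eta show the derived state '-' for four-chambered heart, supporting them as a clade.
nictitating membrane (derived state '+') is shared by all ingroup taxa — unites the whole ingroup.
Most parsimonious ingroup topology: (Zeta,((Epsilon,Eta),Theta)).
The clade {Epsilon, Eta} is supported by four-chambered heart: its derived state '-' occurs in exactly those taxa and in no other taxon (including the outgroup).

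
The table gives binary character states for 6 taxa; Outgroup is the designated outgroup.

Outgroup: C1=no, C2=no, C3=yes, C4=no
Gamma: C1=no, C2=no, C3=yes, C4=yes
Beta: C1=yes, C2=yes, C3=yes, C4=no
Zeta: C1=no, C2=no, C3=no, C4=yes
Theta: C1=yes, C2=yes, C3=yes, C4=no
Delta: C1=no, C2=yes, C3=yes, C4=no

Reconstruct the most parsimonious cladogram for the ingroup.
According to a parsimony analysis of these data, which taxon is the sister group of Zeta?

Character polarity is set by the outgroup: the derived state is whichever differs from the outgroup's state, so for C3 the derived state is 'no', and for the remaining characters it is 'yes'.
C1: derived state 'yes' in Beta and Theta only — synapomorphy for {Beta, Theta}.
C2: derived state 'yes' in Beta, Delta, and Theta only — synapomorphy for {Beta, Delta, Theta}.
C3: derived state 'no' in Zeta only — an autapomorphy, so it tells us nothing about relationships among taxa.
Only Gamma and Zeta show the derived state 'yes' for C4, supporting them as a clade.
Most parsimonious ingroup topology: ((Gamma,Zeta),((Beta,Theta),Delta)).
Zeta and Gamma form a cherry on this tree, so they are sister taxa.

Gamma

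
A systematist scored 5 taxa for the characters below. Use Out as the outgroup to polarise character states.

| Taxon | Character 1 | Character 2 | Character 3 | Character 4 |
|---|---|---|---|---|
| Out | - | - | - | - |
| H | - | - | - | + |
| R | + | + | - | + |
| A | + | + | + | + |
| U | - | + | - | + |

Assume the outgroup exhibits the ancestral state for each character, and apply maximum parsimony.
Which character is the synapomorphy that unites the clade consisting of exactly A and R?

The outgroup has state '-' for every character, so '+' is the derived state throughout.
Only A and R show the derived state '+' for Character 1, supporting them as a clade.
Character 2: derived state '+' in A, R, and U only — synapomorphy for {A, R, U}.
Character 3: derived state '+' in A only — an autapomorphy, so it tells us nothing about relationships among taxa.
All ingroup taxa share the derived state '+' for Character 4; it defines the ingroup but does not resolve relationships within it.
Most parsimonious ingroup topology: (H,((R,A),U)).
The clade {A, R} is supported by Character 1: its derived state '+' occurs in exactly those taxa and in no other taxon (including the outgroup).

Character 1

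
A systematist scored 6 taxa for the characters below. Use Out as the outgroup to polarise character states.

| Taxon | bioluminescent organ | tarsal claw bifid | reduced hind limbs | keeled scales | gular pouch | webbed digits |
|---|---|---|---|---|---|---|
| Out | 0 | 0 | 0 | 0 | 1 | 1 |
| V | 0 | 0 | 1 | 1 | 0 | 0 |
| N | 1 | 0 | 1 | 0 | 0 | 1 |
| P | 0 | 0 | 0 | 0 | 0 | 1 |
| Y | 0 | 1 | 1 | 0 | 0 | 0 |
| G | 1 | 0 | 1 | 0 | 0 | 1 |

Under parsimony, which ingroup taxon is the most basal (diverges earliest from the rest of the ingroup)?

P

Character polarity is set by the outgroup: the derived state is whichever differs from the outgroup's state, so for gular pouch, webbed digits the derived state is '0', and for the remaining characters it is '1'.
Only G and N show the derived state '1' for bioluminescent organ, supporting them as a clade.
tarsal claw bifid: derived state '1' in Y only — an autapomorphy, so it tells us nothing about relationships among taxa.
reduced hind limbs: derived state '1' in G, N, V, and Y only — synapomorphy for {G, N, V, Y}.
keeled scales (derived state '1') is unique to V (autapomorphy; uninformative for grouping).
All ingroup taxa share the derived state '0' for gular pouch; it defines the ingroup but does not resolve relationships within it.
webbed digits: derived state '0' in V and Y only — synapomorphy for {V, Y}.
Most parsimonious ingroup topology: (((V,Y),(N,G)),P).
P is sister to the clade containing all other ingroup taxa, so it is the earliest-diverging (most basal) ingroup lineage.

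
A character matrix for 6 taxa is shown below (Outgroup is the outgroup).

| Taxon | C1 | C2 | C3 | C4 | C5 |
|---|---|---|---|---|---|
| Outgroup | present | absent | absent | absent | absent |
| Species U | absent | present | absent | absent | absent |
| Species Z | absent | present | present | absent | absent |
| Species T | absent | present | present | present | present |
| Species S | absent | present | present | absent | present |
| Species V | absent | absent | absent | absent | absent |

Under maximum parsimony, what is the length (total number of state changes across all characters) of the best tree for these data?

Character polarity is set by the outgroup: the derived state is whichever differs from the outgroup's state, so for C1 the derived state is 'absent', and for the remaining characters it is 'present'.
C1 (derived state 'absent') is shared by all ingroup taxa — unites the whole ingroup.
Only Species S, Species T, Species U, and Species Z show the derived state 'present' for C2, supporting them as a clade.
C3 (derived state 'present') is shared by Species S, Species T, and Species Z — a synapomorphy uniting that clade.
C4 (derived state 'present') is unique to Species T (autapomorphy; uninformative for grouping).
C5: derived state 'present' in Species S and Species T only — synapomorphy for {Species S, Species T}.
Most parsimonious ingroup topology: ((Species U,(Species Z,(Species T,Species S))),Species V).
Changes per character on this tree: C1: 1; C2: 1; C3: 1; C4: 1; C5: 1.
Total = 5.

5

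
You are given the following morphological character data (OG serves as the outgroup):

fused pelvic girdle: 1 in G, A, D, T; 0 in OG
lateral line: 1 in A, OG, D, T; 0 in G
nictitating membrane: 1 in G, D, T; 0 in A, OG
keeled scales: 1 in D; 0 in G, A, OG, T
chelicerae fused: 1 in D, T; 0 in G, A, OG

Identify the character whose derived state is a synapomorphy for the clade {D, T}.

chelicerae fused

Character polarity is set by the outgroup: the derived state is whichever differs from the outgroup's state, so for lateral line the derived state is '0', and for the remaining characters it is '1'.
All ingroup taxa share the derived state '1' for fused pelvic girdle; it defines the ingroup but does not resolve relationships within it.
lateral line: derived state '0' in G only — an autapomorphy, so it tells us nothing about relationships among taxa.
nictitating membrane (derived state '1') is shared by D, G, and T — a synapomorphy uniting that clade.
keeled scales: derived state '1' in D only — an autapomorphy, so it tells us nothing about relationships among taxa.
Only D and T show the derived state '1' for chelicerae fused, supporting them as a clade.
Most parsimonious ingroup topology: (A,((D,T),G)).
The clade {D, T} is supported by chelicerae fused: its derived state '1' occurs in exactly those taxa and in no other taxon (including the outgroup).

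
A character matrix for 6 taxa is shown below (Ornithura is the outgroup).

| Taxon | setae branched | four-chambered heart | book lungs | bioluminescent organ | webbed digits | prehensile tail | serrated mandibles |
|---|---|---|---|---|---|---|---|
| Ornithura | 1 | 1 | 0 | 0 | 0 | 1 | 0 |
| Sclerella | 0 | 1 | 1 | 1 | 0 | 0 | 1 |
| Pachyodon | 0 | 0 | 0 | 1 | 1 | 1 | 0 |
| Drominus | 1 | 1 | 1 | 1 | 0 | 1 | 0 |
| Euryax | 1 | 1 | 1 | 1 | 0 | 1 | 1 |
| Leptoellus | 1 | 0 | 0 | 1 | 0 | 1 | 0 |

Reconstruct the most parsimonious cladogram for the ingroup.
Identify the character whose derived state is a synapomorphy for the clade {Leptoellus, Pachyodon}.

Character polarity is set by the outgroup: the derived state is whichever differs from the outgroup's state, so for setae branched, four-chambered heart, prehensile tail the derived state is '0', and for the remaining characters it is '1'.
setae branched groups Pachyodon and Sclerella, which is incompatible with the clades supported by the remaining characters; treating it as convergent (homoplasy) costs fewer steps than any alternative tree.
four-chambered heart (derived state '0') is shared by Leptoellus and Pachyodon — a synapomorphy uniting that clade.
Only Drominus, Euryax, and Sclerella show the derived state '1' for book lungs, supporting them as a clade.
All ingroup taxa share the derived state '1' for bioluminescent organ; it defines the ingroup but does not resolve relationships within it.
webbed digits (derived state '1') is unique to Pachyodon (autapomorphy; uninformative for grouping).
prehensile tail (derived state '0') is unique to Sclerella (autapomorphy; uninformative for grouping).
serrated mandibles (derived state '1') is shared by Euryax and Sclerella — a synapomorphy uniting that clade.
Most parsimonious ingroup topology: (((Sclerella,Euryax),Drominus),(Pachyodon,Leptoellus)).
The clade {Leptoellus, Pachyodon} is supported by four-chambered heart: its derived state '0' occurs in exactly those taxa and in no other taxon (including the outgroup).

four-chambered heart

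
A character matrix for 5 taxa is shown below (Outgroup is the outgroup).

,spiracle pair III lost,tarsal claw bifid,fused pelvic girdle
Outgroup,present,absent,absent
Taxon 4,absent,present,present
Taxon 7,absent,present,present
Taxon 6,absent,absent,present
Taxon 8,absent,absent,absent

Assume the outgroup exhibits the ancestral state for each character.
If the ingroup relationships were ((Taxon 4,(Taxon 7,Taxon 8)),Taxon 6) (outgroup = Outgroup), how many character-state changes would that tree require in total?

5

Map each character onto ((Taxon 4,(Taxon 7,Taxon 8)),Taxon 6) (rooted by Outgroup) and count the minimum state changes it requires (Fitch parsimony):
spiracle pair III lost: 1; tarsal claw bifid: 2; fused pelvic girdle: 2.
Total tree length = 5.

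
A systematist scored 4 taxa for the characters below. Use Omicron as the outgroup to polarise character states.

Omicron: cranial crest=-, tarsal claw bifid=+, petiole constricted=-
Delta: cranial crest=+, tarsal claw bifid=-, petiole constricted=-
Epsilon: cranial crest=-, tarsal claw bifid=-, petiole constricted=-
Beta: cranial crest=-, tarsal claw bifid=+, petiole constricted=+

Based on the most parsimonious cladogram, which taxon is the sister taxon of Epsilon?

Delta

Character polarity is set by the outgroup: the derived state is whichever differs from the outgroup's state, so for tarsal claw bifid the derived state is '-', and for the remaining characters it is '+'.
cranial crest (derived state '+') is unique to Delta (autapomorphy; uninformative for grouping).
Only Delta and Epsilon show the derived state '-' for tarsal claw bifid, supporting them as a clade.
petiole constricted: derived state '+' in Beta only — an autapomorphy, so it tells us nothing about relationships among taxa.
Most parsimonious ingroup topology: ((Delta,Epsilon),Beta).
Epsilon and Delta form a cherry on this tree, so they are sister taxa.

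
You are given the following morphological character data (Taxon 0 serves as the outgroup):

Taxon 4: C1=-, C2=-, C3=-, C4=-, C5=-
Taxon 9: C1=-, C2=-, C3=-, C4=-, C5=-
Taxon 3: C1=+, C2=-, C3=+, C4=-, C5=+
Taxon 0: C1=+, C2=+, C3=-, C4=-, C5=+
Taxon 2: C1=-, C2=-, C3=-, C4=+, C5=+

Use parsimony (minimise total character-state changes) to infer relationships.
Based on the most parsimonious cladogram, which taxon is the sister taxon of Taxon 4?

Taxon 9

Character polarity is set by the outgroup: the derived state is whichever differs from the outgroup's state, so for C1, C2, C5 the derived state is '-', and for the remaining characters it is '+'.
C1 (derived state '-') is shared by Taxon 2, Taxon 4, and Taxon 9 — a synapomorphy uniting that clade.
C2 (derived state '-') is shared by all ingroup taxa — unites the whole ingroup.
C3: derived state '+' in Taxon 3 only — an autapomorphy, so it tells us nothing about relationships among taxa.
C4: derived state '+' in Taxon 2 only — an autapomorphy, so it tells us nothing about relationships among taxa.
Only Taxon 4 and Taxon 9 show the derived state '-' for C5, supporting them as a clade.
Most parsimonious ingroup topology: ((Taxon 2,(Taxon 4,Taxon 9)),Taxon 3).
Taxon 4 and Taxon 9 form a cherry on this tree, so they are sister taxa.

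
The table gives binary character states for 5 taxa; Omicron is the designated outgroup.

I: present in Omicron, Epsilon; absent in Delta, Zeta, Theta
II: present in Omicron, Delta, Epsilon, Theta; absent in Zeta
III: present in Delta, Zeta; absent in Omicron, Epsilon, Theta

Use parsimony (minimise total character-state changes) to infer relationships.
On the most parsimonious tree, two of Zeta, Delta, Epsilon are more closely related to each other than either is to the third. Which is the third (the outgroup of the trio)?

Character polarity is set by the outgroup: the derived state is whichever differs from the outgroup's state, so for I, II the derived state is 'absent', and for the remaining characters it is 'present'.
I: derived state 'absent' in Delta, Theta, and Zeta only — synapomorphy for {Delta, Theta, Zeta}.
II: derived state 'absent' in Zeta only — an autapomorphy, so it tells us nothing about relationships among taxa.
Only Delta and Zeta show the derived state 'present' for III, supporting them as a clade.
Most parsimonious ingroup topology: (((Delta,Zeta),Theta),Epsilon).
Zeta and Delta share a more recent common ancestor with each other than either does with Epsilon, so Epsilon is the least closely related of the three.

Epsilon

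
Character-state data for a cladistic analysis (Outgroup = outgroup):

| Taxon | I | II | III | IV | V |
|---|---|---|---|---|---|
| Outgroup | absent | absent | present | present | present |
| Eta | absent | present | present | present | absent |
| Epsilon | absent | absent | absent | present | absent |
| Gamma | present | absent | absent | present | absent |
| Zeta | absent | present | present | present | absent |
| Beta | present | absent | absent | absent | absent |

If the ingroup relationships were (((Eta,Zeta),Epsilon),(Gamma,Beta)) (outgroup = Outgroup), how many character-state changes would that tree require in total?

Map each character onto (((Eta,Zeta),Epsilon),(Gamma,Beta)) (rooted by Outgroup) and count the minimum state changes it requires (Fitch parsimony):
I: 1; II: 1; III: 2; IV: 1; V: 1.
Total tree length = 6.

6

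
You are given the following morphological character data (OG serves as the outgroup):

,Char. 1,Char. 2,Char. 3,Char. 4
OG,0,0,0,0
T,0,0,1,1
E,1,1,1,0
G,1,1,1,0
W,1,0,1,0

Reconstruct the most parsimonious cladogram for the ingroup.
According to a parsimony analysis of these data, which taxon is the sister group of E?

G

The outgroup has state '0' for every character, so '1' is the derived state throughout.
Char. 1: derived state '1' in E, G, and W only — synapomorphy for {E, G, W}.
Char. 2 (derived state '1') is shared by E and G — a synapomorphy uniting that clade.
All ingroup taxa share the derived state '1' for Char. 3; it defines the ingroup but does not resolve relationships within it.
Char. 4 (derived state '1') is unique to T (autapomorphy; uninformative for grouping).
Most parsimonious ingroup topology: (T,((E,G),W)).
E and G form a cherry on this tree, so they are sister taxa.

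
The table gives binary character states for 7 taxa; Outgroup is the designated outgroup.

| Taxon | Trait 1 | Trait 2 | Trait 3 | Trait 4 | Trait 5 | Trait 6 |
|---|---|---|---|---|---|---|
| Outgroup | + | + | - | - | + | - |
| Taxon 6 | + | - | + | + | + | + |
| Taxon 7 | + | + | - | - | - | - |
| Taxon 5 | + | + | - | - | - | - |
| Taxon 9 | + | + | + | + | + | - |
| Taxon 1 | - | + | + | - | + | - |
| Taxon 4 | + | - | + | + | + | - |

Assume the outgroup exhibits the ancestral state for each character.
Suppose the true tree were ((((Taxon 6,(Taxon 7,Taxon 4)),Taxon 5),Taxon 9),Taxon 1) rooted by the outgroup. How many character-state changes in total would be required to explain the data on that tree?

Map each character onto ((((Taxon 6,(Taxon 7,Taxon 4)),Taxon 5),Taxon 9),Taxon 1) (rooted by Outgroup) and count the minimum state changes it requires (Fitch parsimony):
Trait 1: 1; Trait 2: 2; Trait 3: 3; Trait 4: 3; Trait 5: 2; Trait 6: 1.
Total tree length = 12.

12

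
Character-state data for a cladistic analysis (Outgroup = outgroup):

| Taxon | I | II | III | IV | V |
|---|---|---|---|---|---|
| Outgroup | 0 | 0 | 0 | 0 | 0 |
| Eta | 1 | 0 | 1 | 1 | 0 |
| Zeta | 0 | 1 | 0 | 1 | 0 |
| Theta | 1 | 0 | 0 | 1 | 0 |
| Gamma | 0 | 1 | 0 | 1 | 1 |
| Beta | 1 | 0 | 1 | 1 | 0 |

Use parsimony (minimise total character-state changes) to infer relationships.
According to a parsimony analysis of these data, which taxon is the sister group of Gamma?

The outgroup has state '0' for every character, so '1' is the derived state throughout.
Only Beta, Eta, and Theta show the derived state '1' for I, supporting them as a clade.
II: derived state '1' in Gamma and Zeta only — synapomorphy for {Gamma, Zeta}.
Only Beta and Eta show the derived state '1' for III, supporting them as a clade.
All ingroup taxa share the derived state '1' for IV; it defines the ingroup but does not resolve relationships within it.
V: derived state '1' in Gamma only — an autapomorphy, so it tells us nothing about relationships among taxa.
Most parsimonious ingroup topology: (((Eta,Beta),Theta),(Zeta,Gamma)).
Gamma and Zeta form a cherry on this tree, so they are sister taxa.

Zeta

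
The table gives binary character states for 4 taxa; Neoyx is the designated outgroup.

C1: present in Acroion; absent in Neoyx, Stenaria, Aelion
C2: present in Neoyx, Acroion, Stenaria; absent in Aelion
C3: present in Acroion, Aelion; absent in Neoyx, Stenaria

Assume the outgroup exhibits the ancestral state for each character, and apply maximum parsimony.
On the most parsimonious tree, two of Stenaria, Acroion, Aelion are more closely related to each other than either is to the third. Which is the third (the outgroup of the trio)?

Stenaria

Character polarity is set by the outgroup: the derived state is whichever differs from the outgroup's state, so for C2 the derived state is 'absent', and for the remaining characters it is 'present'.
C1: derived state 'present' in Acroion only — an autapomorphy, so it tells us nothing about relationships among taxa.
C2 (derived state 'absent') is unique to Aelion (autapomorphy; uninformative for grouping).
C3: derived state 'present' in Acroion and Aelion only — synapomorphy for {Acroion, Aelion}.
Most parsimonious ingroup topology: ((Acroion,Aelion),Stenaria).
Aelion and Acroion share a more recent common ancestor with each other than either does with Stenaria, so Stenaria is the least closely related of the three.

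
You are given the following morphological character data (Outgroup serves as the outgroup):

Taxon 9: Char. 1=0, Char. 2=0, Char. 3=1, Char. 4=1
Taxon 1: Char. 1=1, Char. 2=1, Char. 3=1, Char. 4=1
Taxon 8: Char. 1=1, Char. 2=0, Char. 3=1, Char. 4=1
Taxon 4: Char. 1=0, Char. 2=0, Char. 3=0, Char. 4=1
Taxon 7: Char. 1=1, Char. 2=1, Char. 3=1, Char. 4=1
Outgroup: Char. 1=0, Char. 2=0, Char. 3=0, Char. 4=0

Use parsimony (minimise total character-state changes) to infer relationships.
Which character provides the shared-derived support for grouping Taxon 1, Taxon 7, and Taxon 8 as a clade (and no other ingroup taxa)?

Char. 1

The outgroup has state '0' for every character, so '1' is the derived state throughout.
Only Taxon 1, Taxon 7, and Taxon 8 show the derived state '1' for Char. 1, supporting them as a clade.
Char. 2: derived state '1' in Taxon 1 and Taxon 7 only — synapomorphy for {Taxon 1, Taxon 7}.
Char. 3 (derived state '1') is shared by Taxon 1, Taxon 7, Taxon 8, and Taxon 9 — a synapomorphy uniting that clade.
Char. 4 (derived state '1') is shared by all ingroup taxa — unites the whole ingroup.
Most parsimonious ingroup topology: (Taxon 4,(Taxon 9,(Taxon 8,(Taxon 7,Taxon 1)))).
The clade {Taxon 1, Taxon 7, Taxon 8} is supported by Char. 1: its derived state '1' occurs in exactly those taxa and in no other taxon (including the outgroup).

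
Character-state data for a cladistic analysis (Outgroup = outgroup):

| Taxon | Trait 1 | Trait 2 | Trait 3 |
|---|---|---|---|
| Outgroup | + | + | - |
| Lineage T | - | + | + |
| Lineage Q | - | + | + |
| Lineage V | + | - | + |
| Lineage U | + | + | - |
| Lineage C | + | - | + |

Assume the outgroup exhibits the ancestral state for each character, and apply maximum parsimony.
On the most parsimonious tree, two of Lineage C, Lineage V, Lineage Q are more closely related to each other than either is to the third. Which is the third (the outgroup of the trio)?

Character polarity is set by the outgroup: the derived state is whichever differs from the outgroup's state, so for Trait 1, Trait 2 the derived state is '-', and for the remaining characters it is '+'.
Trait 1 (derived state '-') is shared by Lineage Q and Lineage T — a synapomorphy uniting that clade.
Trait 2 (derived state '-') is shared by Lineage C and Lineage V — a synapomorphy uniting that clade.
Only Lineage C, Lineage Q, Lineage T, and Lineage V show the derived state '+' for Trait 3, supporting them as a clade.
Most parsimonious ingroup topology: (((Lineage T,Lineage Q),(Lineage V,Lineage C)),Lineage U).
Lineage C and Lineage V share a more recent common ancestor with each other than either does with Lineage Q, so Lineage Q is the least closely related of the three.

Lineage Q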